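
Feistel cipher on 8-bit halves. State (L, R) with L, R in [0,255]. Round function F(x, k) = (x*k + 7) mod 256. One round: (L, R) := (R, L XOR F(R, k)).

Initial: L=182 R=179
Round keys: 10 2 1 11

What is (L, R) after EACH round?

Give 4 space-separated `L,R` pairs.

Round 1 (k=10): L=179 R=179
Round 2 (k=2): L=179 R=222
Round 3 (k=1): L=222 R=86
Round 4 (k=11): L=86 R=103

Answer: 179,179 179,222 222,86 86,103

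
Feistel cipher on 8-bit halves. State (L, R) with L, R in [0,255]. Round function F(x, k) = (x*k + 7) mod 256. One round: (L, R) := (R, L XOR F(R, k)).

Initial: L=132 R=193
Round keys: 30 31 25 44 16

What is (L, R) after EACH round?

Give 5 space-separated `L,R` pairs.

Round 1 (k=30): L=193 R=33
Round 2 (k=31): L=33 R=199
Round 3 (k=25): L=199 R=87
Round 4 (k=44): L=87 R=60
Round 5 (k=16): L=60 R=144

Answer: 193,33 33,199 199,87 87,60 60,144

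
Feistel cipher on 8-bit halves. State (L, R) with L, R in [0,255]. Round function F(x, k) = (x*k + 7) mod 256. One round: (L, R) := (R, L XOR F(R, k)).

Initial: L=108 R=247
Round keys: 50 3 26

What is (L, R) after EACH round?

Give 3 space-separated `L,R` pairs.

Round 1 (k=50): L=247 R=41
Round 2 (k=3): L=41 R=117
Round 3 (k=26): L=117 R=192

Answer: 247,41 41,117 117,192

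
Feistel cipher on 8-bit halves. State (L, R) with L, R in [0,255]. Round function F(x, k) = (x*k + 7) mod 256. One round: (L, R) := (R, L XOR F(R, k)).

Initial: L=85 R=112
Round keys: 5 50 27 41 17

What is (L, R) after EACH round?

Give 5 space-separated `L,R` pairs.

Round 1 (k=5): L=112 R=98
Round 2 (k=50): L=98 R=91
Round 3 (k=27): L=91 R=194
Round 4 (k=41): L=194 R=66
Round 5 (k=17): L=66 R=171

Answer: 112,98 98,91 91,194 194,66 66,171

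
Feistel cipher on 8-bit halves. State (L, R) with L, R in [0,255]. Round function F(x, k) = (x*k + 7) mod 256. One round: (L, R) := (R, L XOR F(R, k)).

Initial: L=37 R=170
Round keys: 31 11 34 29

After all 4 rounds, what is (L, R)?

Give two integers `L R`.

Answer: 137 201

Derivation:
Round 1 (k=31): L=170 R=184
Round 2 (k=11): L=184 R=69
Round 3 (k=34): L=69 R=137
Round 4 (k=29): L=137 R=201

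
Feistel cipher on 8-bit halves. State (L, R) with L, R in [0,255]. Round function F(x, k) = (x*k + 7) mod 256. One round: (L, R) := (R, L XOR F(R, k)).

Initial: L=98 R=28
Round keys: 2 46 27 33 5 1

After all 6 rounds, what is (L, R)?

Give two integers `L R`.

Round 1 (k=2): L=28 R=93
Round 2 (k=46): L=93 R=161
Round 3 (k=27): L=161 R=95
Round 4 (k=33): L=95 R=231
Round 5 (k=5): L=231 R=213
Round 6 (k=1): L=213 R=59

Answer: 213 59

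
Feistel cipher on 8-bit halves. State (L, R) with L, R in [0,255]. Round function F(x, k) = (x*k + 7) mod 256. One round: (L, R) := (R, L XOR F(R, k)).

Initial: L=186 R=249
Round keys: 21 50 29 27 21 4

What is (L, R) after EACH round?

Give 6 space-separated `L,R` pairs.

Answer: 249,206 206,186 186,215 215,14 14,250 250,225

Derivation:
Round 1 (k=21): L=249 R=206
Round 2 (k=50): L=206 R=186
Round 3 (k=29): L=186 R=215
Round 4 (k=27): L=215 R=14
Round 5 (k=21): L=14 R=250
Round 6 (k=4): L=250 R=225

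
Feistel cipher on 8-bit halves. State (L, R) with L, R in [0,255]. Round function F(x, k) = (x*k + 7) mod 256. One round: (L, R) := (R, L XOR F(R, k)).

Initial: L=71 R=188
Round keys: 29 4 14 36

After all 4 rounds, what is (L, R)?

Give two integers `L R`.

Answer: 245 144

Derivation:
Round 1 (k=29): L=188 R=20
Round 2 (k=4): L=20 R=235
Round 3 (k=14): L=235 R=245
Round 4 (k=36): L=245 R=144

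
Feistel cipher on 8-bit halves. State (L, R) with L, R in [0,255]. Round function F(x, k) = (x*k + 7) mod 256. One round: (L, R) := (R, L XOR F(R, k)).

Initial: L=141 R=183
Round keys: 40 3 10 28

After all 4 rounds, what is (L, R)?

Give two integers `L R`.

Answer: 121 201

Derivation:
Round 1 (k=40): L=183 R=18
Round 2 (k=3): L=18 R=138
Round 3 (k=10): L=138 R=121
Round 4 (k=28): L=121 R=201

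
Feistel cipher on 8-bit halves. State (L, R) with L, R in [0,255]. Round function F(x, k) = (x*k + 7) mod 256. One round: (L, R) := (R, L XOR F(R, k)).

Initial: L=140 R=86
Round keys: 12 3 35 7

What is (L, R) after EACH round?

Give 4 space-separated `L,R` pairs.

Round 1 (k=12): L=86 R=131
Round 2 (k=3): L=131 R=198
Round 3 (k=35): L=198 R=154
Round 4 (k=7): L=154 R=251

Answer: 86,131 131,198 198,154 154,251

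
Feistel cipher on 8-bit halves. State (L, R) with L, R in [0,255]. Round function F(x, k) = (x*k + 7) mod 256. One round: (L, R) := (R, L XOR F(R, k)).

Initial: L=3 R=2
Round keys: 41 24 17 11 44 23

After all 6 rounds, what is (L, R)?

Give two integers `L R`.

Answer: 129 146

Derivation:
Round 1 (k=41): L=2 R=90
Round 2 (k=24): L=90 R=117
Round 3 (k=17): L=117 R=150
Round 4 (k=11): L=150 R=12
Round 5 (k=44): L=12 R=129
Round 6 (k=23): L=129 R=146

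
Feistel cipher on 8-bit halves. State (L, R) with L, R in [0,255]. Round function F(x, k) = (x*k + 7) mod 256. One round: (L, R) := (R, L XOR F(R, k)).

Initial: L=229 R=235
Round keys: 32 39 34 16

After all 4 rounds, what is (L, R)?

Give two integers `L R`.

Round 1 (k=32): L=235 R=130
Round 2 (k=39): L=130 R=62
Round 3 (k=34): L=62 R=193
Round 4 (k=16): L=193 R=41

Answer: 193 41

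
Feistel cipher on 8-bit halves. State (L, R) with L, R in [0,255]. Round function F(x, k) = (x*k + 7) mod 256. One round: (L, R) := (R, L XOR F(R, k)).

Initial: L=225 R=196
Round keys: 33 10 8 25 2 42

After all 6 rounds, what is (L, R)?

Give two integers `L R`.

Answer: 168 44

Derivation:
Round 1 (k=33): L=196 R=170
Round 2 (k=10): L=170 R=111
Round 3 (k=8): L=111 R=213
Round 4 (k=25): L=213 R=187
Round 5 (k=2): L=187 R=168
Round 6 (k=42): L=168 R=44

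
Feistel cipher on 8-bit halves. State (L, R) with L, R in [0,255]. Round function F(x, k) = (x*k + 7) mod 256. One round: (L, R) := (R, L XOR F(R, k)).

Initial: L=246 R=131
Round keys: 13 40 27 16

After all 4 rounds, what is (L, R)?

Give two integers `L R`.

Round 1 (k=13): L=131 R=88
Round 2 (k=40): L=88 R=68
Round 3 (k=27): L=68 R=107
Round 4 (k=16): L=107 R=243

Answer: 107 243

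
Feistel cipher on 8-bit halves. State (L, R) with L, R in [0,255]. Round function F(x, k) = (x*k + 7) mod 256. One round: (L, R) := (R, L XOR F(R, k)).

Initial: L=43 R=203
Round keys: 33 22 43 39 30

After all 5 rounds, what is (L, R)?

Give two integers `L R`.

Round 1 (k=33): L=203 R=25
Round 2 (k=22): L=25 R=230
Round 3 (k=43): L=230 R=176
Round 4 (k=39): L=176 R=49
Round 5 (k=30): L=49 R=117

Answer: 49 117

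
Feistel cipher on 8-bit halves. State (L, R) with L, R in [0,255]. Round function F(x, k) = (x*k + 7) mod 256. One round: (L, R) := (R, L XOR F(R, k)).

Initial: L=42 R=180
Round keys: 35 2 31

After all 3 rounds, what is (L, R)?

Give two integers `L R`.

Round 1 (k=35): L=180 R=137
Round 2 (k=2): L=137 R=173
Round 3 (k=31): L=173 R=115

Answer: 173 115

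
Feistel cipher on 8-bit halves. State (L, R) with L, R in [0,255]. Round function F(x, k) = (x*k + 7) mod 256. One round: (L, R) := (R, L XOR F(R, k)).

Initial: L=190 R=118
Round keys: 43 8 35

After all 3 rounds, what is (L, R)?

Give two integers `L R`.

Answer: 73 101

Derivation:
Round 1 (k=43): L=118 R=103
Round 2 (k=8): L=103 R=73
Round 3 (k=35): L=73 R=101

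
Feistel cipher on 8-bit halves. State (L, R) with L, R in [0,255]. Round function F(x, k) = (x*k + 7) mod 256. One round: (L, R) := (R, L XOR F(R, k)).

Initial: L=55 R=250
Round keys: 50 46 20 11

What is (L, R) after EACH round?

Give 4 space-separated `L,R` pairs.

Round 1 (k=50): L=250 R=236
Round 2 (k=46): L=236 R=149
Round 3 (k=20): L=149 R=71
Round 4 (k=11): L=71 R=129

Answer: 250,236 236,149 149,71 71,129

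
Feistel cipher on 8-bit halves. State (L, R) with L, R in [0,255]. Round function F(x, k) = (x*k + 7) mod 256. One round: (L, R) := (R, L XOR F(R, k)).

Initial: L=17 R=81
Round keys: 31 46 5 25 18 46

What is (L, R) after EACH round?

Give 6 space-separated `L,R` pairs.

Answer: 81,199 199,152 152,56 56,231 231,125 125,154

Derivation:
Round 1 (k=31): L=81 R=199
Round 2 (k=46): L=199 R=152
Round 3 (k=5): L=152 R=56
Round 4 (k=25): L=56 R=231
Round 5 (k=18): L=231 R=125
Round 6 (k=46): L=125 R=154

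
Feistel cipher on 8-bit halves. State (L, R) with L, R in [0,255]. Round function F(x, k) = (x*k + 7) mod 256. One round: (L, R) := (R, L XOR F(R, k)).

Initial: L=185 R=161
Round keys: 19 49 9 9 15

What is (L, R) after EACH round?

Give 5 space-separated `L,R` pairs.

Round 1 (k=19): L=161 R=67
Round 2 (k=49): L=67 R=123
Round 3 (k=9): L=123 R=25
Round 4 (k=9): L=25 R=147
Round 5 (k=15): L=147 R=189

Answer: 161,67 67,123 123,25 25,147 147,189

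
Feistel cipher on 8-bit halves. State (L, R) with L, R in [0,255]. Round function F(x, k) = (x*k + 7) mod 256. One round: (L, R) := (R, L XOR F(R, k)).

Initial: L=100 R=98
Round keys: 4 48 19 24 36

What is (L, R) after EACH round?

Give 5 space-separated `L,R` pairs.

Round 1 (k=4): L=98 R=235
Round 2 (k=48): L=235 R=117
Round 3 (k=19): L=117 R=93
Round 4 (k=24): L=93 R=202
Round 5 (k=36): L=202 R=50

Answer: 98,235 235,117 117,93 93,202 202,50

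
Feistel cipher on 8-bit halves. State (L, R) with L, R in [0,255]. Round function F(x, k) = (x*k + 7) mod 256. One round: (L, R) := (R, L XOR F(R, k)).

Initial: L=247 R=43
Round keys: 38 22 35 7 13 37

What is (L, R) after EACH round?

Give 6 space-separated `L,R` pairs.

Round 1 (k=38): L=43 R=158
Round 2 (k=22): L=158 R=176
Round 3 (k=35): L=176 R=137
Round 4 (k=7): L=137 R=118
Round 5 (k=13): L=118 R=140
Round 6 (k=37): L=140 R=53

Answer: 43,158 158,176 176,137 137,118 118,140 140,53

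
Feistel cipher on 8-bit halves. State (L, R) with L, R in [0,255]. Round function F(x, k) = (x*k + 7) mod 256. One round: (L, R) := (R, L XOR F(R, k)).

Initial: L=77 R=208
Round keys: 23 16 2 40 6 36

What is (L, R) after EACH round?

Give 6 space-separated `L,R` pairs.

Answer: 208,250 250,119 119,15 15,40 40,248 248,207

Derivation:
Round 1 (k=23): L=208 R=250
Round 2 (k=16): L=250 R=119
Round 3 (k=2): L=119 R=15
Round 4 (k=40): L=15 R=40
Round 5 (k=6): L=40 R=248
Round 6 (k=36): L=248 R=207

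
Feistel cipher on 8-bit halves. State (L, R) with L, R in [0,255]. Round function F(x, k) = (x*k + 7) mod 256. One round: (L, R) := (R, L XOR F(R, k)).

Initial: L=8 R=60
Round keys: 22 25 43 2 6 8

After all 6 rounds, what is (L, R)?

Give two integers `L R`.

Round 1 (k=22): L=60 R=39
Round 2 (k=25): L=39 R=234
Round 3 (k=43): L=234 R=114
Round 4 (k=2): L=114 R=1
Round 5 (k=6): L=1 R=127
Round 6 (k=8): L=127 R=254

Answer: 127 254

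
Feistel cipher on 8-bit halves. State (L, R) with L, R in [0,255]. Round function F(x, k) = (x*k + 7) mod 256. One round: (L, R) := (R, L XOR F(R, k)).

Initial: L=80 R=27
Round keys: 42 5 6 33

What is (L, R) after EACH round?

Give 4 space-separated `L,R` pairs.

Round 1 (k=42): L=27 R=37
Round 2 (k=5): L=37 R=219
Round 3 (k=6): L=219 R=12
Round 4 (k=33): L=12 R=72

Answer: 27,37 37,219 219,12 12,72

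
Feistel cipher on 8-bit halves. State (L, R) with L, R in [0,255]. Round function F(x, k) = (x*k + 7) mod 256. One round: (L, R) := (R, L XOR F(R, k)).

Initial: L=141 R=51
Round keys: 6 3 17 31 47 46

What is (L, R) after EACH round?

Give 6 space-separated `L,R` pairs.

Round 1 (k=6): L=51 R=180
Round 2 (k=3): L=180 R=16
Round 3 (k=17): L=16 R=163
Round 4 (k=31): L=163 R=212
Round 5 (k=47): L=212 R=80
Round 6 (k=46): L=80 R=179

Answer: 51,180 180,16 16,163 163,212 212,80 80,179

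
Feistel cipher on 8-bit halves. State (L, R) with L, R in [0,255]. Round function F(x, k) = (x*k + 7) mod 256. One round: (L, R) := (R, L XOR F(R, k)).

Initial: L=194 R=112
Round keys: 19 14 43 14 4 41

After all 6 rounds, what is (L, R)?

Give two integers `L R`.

Answer: 4 39

Derivation:
Round 1 (k=19): L=112 R=149
Round 2 (k=14): L=149 R=93
Round 3 (k=43): L=93 R=51
Round 4 (k=14): L=51 R=140
Round 5 (k=4): L=140 R=4
Round 6 (k=41): L=4 R=39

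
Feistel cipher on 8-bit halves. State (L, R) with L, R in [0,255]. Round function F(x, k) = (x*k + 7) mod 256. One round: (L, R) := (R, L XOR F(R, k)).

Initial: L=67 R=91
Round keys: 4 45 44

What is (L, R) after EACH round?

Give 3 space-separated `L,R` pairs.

Answer: 91,48 48,44 44,167

Derivation:
Round 1 (k=4): L=91 R=48
Round 2 (k=45): L=48 R=44
Round 3 (k=44): L=44 R=167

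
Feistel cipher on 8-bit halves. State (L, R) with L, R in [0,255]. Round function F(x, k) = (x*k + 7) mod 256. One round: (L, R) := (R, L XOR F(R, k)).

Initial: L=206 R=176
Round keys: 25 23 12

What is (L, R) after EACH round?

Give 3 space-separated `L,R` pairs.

Answer: 176,249 249,214 214,246

Derivation:
Round 1 (k=25): L=176 R=249
Round 2 (k=23): L=249 R=214
Round 3 (k=12): L=214 R=246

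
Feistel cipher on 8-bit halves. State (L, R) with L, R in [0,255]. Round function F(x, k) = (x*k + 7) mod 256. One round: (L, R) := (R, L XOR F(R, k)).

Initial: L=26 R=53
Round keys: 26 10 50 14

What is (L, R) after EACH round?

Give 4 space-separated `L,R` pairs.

Round 1 (k=26): L=53 R=115
Round 2 (k=10): L=115 R=176
Round 3 (k=50): L=176 R=20
Round 4 (k=14): L=20 R=175

Answer: 53,115 115,176 176,20 20,175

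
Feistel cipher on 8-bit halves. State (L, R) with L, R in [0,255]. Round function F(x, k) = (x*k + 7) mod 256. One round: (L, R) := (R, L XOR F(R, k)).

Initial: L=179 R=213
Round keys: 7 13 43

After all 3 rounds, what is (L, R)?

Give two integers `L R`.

Answer: 137 99

Derivation:
Round 1 (k=7): L=213 R=105
Round 2 (k=13): L=105 R=137
Round 3 (k=43): L=137 R=99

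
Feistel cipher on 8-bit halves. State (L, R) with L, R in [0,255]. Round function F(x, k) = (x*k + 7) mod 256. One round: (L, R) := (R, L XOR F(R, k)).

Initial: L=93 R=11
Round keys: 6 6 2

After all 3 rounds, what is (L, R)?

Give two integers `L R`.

Round 1 (k=6): L=11 R=20
Round 2 (k=6): L=20 R=116
Round 3 (k=2): L=116 R=251

Answer: 116 251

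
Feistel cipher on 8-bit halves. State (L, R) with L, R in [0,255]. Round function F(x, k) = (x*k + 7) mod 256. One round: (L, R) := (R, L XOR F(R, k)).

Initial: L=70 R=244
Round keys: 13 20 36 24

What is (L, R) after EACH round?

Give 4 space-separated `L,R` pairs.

Answer: 244,45 45,127 127,206 206,40

Derivation:
Round 1 (k=13): L=244 R=45
Round 2 (k=20): L=45 R=127
Round 3 (k=36): L=127 R=206
Round 4 (k=24): L=206 R=40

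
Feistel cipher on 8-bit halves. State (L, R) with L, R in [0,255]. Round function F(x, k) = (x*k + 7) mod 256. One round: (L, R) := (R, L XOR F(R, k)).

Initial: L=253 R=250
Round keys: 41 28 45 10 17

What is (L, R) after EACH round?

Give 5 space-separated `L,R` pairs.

Answer: 250,236 236,45 45,28 28,50 50,69

Derivation:
Round 1 (k=41): L=250 R=236
Round 2 (k=28): L=236 R=45
Round 3 (k=45): L=45 R=28
Round 4 (k=10): L=28 R=50
Round 5 (k=17): L=50 R=69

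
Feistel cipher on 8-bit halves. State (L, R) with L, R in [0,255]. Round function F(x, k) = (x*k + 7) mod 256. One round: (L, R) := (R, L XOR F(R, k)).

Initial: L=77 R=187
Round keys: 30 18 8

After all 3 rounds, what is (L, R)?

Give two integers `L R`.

Round 1 (k=30): L=187 R=188
Round 2 (k=18): L=188 R=132
Round 3 (k=8): L=132 R=155

Answer: 132 155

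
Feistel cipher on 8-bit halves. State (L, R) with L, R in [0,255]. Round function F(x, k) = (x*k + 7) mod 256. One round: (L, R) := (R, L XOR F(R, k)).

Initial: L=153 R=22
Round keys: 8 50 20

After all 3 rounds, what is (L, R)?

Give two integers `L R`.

Answer: 21 133

Derivation:
Round 1 (k=8): L=22 R=46
Round 2 (k=50): L=46 R=21
Round 3 (k=20): L=21 R=133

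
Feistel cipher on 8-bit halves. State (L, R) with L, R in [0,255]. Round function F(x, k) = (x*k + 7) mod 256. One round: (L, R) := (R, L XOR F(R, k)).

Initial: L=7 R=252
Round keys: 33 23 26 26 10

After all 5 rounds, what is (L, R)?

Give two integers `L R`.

Answer: 46 122

Derivation:
Round 1 (k=33): L=252 R=132
Round 2 (k=23): L=132 R=31
Round 3 (k=26): L=31 R=169
Round 4 (k=26): L=169 R=46
Round 5 (k=10): L=46 R=122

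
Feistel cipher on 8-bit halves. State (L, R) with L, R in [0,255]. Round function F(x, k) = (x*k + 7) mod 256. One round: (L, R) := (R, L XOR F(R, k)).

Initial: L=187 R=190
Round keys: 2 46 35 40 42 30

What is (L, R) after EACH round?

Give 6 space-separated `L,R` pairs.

Answer: 190,56 56,169 169,26 26,190 190,41 41,107

Derivation:
Round 1 (k=2): L=190 R=56
Round 2 (k=46): L=56 R=169
Round 3 (k=35): L=169 R=26
Round 4 (k=40): L=26 R=190
Round 5 (k=42): L=190 R=41
Round 6 (k=30): L=41 R=107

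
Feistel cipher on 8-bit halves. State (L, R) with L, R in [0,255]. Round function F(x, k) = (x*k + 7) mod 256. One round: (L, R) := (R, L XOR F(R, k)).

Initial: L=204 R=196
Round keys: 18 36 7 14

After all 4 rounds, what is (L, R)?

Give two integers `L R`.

Round 1 (k=18): L=196 R=3
Round 2 (k=36): L=3 R=183
Round 3 (k=7): L=183 R=11
Round 4 (k=14): L=11 R=22

Answer: 11 22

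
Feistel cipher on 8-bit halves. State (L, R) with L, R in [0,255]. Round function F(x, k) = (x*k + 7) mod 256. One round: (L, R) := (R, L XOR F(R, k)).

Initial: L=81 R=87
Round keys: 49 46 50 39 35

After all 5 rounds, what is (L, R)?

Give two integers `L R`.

Round 1 (k=49): L=87 R=255
Round 2 (k=46): L=255 R=142
Round 3 (k=50): L=142 R=60
Round 4 (k=39): L=60 R=165
Round 5 (k=35): L=165 R=170

Answer: 165 170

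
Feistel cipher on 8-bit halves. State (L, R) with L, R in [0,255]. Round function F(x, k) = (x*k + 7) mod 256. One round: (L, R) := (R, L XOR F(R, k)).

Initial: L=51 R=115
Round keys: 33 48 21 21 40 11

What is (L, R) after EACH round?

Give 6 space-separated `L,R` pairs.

Answer: 115,233 233,196 196,242 242,37 37,61 61,131

Derivation:
Round 1 (k=33): L=115 R=233
Round 2 (k=48): L=233 R=196
Round 3 (k=21): L=196 R=242
Round 4 (k=21): L=242 R=37
Round 5 (k=40): L=37 R=61
Round 6 (k=11): L=61 R=131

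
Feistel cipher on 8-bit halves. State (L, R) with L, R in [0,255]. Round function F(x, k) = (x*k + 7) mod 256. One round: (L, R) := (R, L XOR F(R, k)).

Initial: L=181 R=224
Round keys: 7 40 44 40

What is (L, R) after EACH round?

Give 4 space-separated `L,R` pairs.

Round 1 (k=7): L=224 R=146
Round 2 (k=40): L=146 R=55
Round 3 (k=44): L=55 R=233
Round 4 (k=40): L=233 R=88

Answer: 224,146 146,55 55,233 233,88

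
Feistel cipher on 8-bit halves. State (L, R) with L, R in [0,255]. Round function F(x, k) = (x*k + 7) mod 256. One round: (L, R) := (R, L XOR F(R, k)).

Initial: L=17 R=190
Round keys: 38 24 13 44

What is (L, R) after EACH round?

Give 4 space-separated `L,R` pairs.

Answer: 190,42 42,73 73,150 150,134

Derivation:
Round 1 (k=38): L=190 R=42
Round 2 (k=24): L=42 R=73
Round 3 (k=13): L=73 R=150
Round 4 (k=44): L=150 R=134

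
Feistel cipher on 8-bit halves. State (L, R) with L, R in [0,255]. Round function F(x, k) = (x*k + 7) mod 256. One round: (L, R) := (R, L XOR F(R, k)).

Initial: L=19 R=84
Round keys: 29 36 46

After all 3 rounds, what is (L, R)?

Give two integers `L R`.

Round 1 (k=29): L=84 R=152
Round 2 (k=36): L=152 R=51
Round 3 (k=46): L=51 R=169

Answer: 51 169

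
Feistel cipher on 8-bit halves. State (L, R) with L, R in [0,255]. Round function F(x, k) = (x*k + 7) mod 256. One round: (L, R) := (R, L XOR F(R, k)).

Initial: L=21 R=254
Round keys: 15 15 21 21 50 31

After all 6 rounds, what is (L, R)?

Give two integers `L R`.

Answer: 111 158

Derivation:
Round 1 (k=15): L=254 R=252
Round 2 (k=15): L=252 R=53
Round 3 (k=21): L=53 R=156
Round 4 (k=21): L=156 R=230
Round 5 (k=50): L=230 R=111
Round 6 (k=31): L=111 R=158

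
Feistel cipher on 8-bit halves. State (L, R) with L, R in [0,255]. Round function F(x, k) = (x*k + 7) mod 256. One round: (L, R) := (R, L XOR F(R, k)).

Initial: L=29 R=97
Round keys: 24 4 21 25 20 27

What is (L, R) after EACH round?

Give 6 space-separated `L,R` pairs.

Round 1 (k=24): L=97 R=2
Round 2 (k=4): L=2 R=110
Round 3 (k=21): L=110 R=15
Round 4 (k=25): L=15 R=16
Round 5 (k=20): L=16 R=72
Round 6 (k=27): L=72 R=143

Answer: 97,2 2,110 110,15 15,16 16,72 72,143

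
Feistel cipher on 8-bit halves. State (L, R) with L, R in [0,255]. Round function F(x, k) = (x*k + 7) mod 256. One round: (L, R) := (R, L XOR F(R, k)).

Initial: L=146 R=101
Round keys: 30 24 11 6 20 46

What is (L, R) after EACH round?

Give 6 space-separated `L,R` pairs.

Answer: 101,79 79,10 10,58 58,105 105,1 1,92

Derivation:
Round 1 (k=30): L=101 R=79
Round 2 (k=24): L=79 R=10
Round 3 (k=11): L=10 R=58
Round 4 (k=6): L=58 R=105
Round 5 (k=20): L=105 R=1
Round 6 (k=46): L=1 R=92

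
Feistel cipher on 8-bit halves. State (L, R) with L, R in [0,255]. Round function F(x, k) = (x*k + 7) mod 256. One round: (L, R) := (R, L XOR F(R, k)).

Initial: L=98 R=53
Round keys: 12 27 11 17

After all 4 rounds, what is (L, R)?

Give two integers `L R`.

Answer: 69 107

Derivation:
Round 1 (k=12): L=53 R=225
Round 2 (k=27): L=225 R=247
Round 3 (k=11): L=247 R=69
Round 4 (k=17): L=69 R=107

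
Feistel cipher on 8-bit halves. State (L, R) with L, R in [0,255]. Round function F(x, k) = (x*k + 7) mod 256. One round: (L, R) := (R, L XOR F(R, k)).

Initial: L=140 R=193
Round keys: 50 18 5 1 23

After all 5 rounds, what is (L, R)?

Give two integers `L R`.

Round 1 (k=50): L=193 R=53
Round 2 (k=18): L=53 R=0
Round 3 (k=5): L=0 R=50
Round 4 (k=1): L=50 R=57
Round 5 (k=23): L=57 R=20

Answer: 57 20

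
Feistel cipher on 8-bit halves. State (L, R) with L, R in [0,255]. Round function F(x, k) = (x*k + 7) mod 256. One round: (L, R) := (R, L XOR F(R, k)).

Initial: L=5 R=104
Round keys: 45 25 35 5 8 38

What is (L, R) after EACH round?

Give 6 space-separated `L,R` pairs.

Round 1 (k=45): L=104 R=74
Round 2 (k=25): L=74 R=41
Round 3 (k=35): L=41 R=232
Round 4 (k=5): L=232 R=166
Round 5 (k=8): L=166 R=223
Round 6 (k=38): L=223 R=135

Answer: 104,74 74,41 41,232 232,166 166,223 223,135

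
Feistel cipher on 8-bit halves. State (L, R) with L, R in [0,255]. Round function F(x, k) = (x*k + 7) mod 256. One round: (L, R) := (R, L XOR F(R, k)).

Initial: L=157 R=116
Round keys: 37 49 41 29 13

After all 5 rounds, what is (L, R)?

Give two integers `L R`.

Answer: 52 133

Derivation:
Round 1 (k=37): L=116 R=86
Round 2 (k=49): L=86 R=9
Round 3 (k=41): L=9 R=46
Round 4 (k=29): L=46 R=52
Round 5 (k=13): L=52 R=133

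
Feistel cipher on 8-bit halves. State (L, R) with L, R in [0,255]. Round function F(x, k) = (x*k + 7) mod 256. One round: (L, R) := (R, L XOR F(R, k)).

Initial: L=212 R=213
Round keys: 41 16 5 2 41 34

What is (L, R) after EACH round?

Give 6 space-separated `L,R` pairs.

Answer: 213,240 240,210 210,209 209,123 123,107 107,70

Derivation:
Round 1 (k=41): L=213 R=240
Round 2 (k=16): L=240 R=210
Round 3 (k=5): L=210 R=209
Round 4 (k=2): L=209 R=123
Round 5 (k=41): L=123 R=107
Round 6 (k=34): L=107 R=70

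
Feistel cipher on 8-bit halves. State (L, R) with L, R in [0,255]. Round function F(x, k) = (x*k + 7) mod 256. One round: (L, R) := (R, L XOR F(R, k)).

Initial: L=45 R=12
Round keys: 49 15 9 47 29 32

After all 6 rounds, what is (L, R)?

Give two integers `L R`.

Answer: 213 63

Derivation:
Round 1 (k=49): L=12 R=126
Round 2 (k=15): L=126 R=101
Round 3 (k=9): L=101 R=234
Round 4 (k=47): L=234 R=152
Round 5 (k=29): L=152 R=213
Round 6 (k=32): L=213 R=63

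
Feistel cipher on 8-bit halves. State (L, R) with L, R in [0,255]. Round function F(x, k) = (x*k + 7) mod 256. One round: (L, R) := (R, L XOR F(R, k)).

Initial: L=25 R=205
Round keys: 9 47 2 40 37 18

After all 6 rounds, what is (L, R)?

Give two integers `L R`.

Round 1 (k=9): L=205 R=37
Round 2 (k=47): L=37 R=31
Round 3 (k=2): L=31 R=96
Round 4 (k=40): L=96 R=24
Round 5 (k=37): L=24 R=31
Round 6 (k=18): L=31 R=45

Answer: 31 45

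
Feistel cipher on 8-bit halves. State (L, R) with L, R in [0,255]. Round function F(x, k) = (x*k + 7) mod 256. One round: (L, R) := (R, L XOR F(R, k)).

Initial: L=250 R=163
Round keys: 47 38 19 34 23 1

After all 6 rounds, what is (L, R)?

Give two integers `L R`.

Round 1 (k=47): L=163 R=14
Round 2 (k=38): L=14 R=184
Round 3 (k=19): L=184 R=161
Round 4 (k=34): L=161 R=209
Round 5 (k=23): L=209 R=111
Round 6 (k=1): L=111 R=167

Answer: 111 167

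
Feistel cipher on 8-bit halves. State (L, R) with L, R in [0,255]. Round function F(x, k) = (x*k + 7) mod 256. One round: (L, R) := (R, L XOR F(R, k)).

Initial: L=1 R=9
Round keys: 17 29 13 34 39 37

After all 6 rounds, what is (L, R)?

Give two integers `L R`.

Round 1 (k=17): L=9 R=161
Round 2 (k=29): L=161 R=77
Round 3 (k=13): L=77 R=81
Round 4 (k=34): L=81 R=132
Round 5 (k=39): L=132 R=114
Round 6 (k=37): L=114 R=5

Answer: 114 5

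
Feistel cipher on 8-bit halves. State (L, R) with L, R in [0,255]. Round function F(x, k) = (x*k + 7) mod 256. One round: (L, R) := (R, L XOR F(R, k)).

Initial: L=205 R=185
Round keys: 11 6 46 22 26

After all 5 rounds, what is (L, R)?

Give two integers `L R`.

Round 1 (k=11): L=185 R=55
Round 2 (k=6): L=55 R=232
Round 3 (k=46): L=232 R=128
Round 4 (k=22): L=128 R=239
Round 5 (k=26): L=239 R=205

Answer: 239 205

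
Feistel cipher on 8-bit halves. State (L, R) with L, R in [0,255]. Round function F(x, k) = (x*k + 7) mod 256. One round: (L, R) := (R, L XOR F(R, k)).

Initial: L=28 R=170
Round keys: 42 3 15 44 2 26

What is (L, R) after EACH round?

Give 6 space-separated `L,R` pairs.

Round 1 (k=42): L=170 R=247
Round 2 (k=3): L=247 R=70
Round 3 (k=15): L=70 R=214
Round 4 (k=44): L=214 R=137
Round 5 (k=2): L=137 R=207
Round 6 (k=26): L=207 R=132

Answer: 170,247 247,70 70,214 214,137 137,207 207,132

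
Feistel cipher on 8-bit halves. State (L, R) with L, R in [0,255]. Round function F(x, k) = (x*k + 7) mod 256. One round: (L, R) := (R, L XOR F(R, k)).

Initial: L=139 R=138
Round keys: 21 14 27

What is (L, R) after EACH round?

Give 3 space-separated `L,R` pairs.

Round 1 (k=21): L=138 R=210
Round 2 (k=14): L=210 R=9
Round 3 (k=27): L=9 R=40

Answer: 138,210 210,9 9,40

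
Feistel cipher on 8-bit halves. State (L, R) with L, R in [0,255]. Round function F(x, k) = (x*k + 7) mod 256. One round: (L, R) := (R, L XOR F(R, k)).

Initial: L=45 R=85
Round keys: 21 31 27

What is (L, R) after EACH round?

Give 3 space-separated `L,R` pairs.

Round 1 (k=21): L=85 R=45
Round 2 (k=31): L=45 R=47
Round 3 (k=27): L=47 R=209

Answer: 85,45 45,47 47,209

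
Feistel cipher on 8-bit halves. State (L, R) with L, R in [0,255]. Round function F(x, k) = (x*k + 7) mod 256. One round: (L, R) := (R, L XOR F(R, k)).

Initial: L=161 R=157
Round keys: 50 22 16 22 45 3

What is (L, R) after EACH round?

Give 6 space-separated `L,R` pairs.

Round 1 (k=50): L=157 R=16
Round 2 (k=22): L=16 R=250
Round 3 (k=16): L=250 R=183
Round 4 (k=22): L=183 R=59
Round 5 (k=45): L=59 R=209
Round 6 (k=3): L=209 R=65

Answer: 157,16 16,250 250,183 183,59 59,209 209,65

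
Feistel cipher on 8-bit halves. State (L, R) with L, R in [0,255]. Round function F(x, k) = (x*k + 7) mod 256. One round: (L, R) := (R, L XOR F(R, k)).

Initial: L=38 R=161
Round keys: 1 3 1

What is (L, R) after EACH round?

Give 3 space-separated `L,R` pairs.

Answer: 161,142 142,16 16,153

Derivation:
Round 1 (k=1): L=161 R=142
Round 2 (k=3): L=142 R=16
Round 3 (k=1): L=16 R=153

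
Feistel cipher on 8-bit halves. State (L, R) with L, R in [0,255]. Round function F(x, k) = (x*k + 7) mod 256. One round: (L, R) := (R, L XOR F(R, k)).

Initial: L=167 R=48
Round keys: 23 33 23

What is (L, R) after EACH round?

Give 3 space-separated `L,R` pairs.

Answer: 48,240 240,199 199,24

Derivation:
Round 1 (k=23): L=48 R=240
Round 2 (k=33): L=240 R=199
Round 3 (k=23): L=199 R=24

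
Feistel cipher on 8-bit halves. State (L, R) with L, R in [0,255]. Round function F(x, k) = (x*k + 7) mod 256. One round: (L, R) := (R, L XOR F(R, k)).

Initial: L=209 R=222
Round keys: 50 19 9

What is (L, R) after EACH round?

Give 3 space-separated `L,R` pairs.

Answer: 222,178 178,227 227,176

Derivation:
Round 1 (k=50): L=222 R=178
Round 2 (k=19): L=178 R=227
Round 3 (k=9): L=227 R=176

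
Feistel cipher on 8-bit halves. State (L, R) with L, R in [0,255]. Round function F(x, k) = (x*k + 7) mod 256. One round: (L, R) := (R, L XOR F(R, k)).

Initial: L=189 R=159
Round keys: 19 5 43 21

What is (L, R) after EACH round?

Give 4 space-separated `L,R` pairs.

Answer: 159,105 105,139 139,9 9,79

Derivation:
Round 1 (k=19): L=159 R=105
Round 2 (k=5): L=105 R=139
Round 3 (k=43): L=139 R=9
Round 4 (k=21): L=9 R=79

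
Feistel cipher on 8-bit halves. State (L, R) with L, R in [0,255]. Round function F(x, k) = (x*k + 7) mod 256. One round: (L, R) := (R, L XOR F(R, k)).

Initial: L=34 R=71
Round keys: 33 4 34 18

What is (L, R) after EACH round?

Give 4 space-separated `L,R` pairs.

Round 1 (k=33): L=71 R=12
Round 2 (k=4): L=12 R=112
Round 3 (k=34): L=112 R=235
Round 4 (k=18): L=235 R=253

Answer: 71,12 12,112 112,235 235,253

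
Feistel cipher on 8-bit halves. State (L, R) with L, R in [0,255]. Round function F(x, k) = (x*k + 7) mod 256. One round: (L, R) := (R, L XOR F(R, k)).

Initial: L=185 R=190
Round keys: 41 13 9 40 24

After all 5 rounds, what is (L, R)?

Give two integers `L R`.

Round 1 (k=41): L=190 R=204
Round 2 (k=13): L=204 R=221
Round 3 (k=9): L=221 R=0
Round 4 (k=40): L=0 R=218
Round 5 (k=24): L=218 R=119

Answer: 218 119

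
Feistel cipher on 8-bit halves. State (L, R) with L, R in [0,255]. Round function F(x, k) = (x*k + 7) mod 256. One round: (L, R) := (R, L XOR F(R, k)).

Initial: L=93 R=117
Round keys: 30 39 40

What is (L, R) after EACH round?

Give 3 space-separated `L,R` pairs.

Answer: 117,224 224,82 82,55

Derivation:
Round 1 (k=30): L=117 R=224
Round 2 (k=39): L=224 R=82
Round 3 (k=40): L=82 R=55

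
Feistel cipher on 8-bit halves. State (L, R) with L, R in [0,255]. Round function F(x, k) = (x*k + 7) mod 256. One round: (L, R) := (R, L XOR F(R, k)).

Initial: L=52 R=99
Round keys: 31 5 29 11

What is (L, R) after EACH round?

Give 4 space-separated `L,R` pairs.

Answer: 99,48 48,148 148,251 251,68

Derivation:
Round 1 (k=31): L=99 R=48
Round 2 (k=5): L=48 R=148
Round 3 (k=29): L=148 R=251
Round 4 (k=11): L=251 R=68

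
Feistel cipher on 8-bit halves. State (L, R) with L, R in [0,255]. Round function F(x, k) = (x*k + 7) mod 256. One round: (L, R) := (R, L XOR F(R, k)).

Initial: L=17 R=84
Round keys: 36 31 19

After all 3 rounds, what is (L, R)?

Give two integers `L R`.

Round 1 (k=36): L=84 R=198
Round 2 (k=31): L=198 R=85
Round 3 (k=19): L=85 R=144

Answer: 85 144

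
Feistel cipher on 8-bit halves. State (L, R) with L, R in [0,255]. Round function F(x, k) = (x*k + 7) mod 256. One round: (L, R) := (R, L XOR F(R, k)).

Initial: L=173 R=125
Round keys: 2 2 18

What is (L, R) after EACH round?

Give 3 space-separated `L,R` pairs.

Answer: 125,172 172,34 34,199

Derivation:
Round 1 (k=2): L=125 R=172
Round 2 (k=2): L=172 R=34
Round 3 (k=18): L=34 R=199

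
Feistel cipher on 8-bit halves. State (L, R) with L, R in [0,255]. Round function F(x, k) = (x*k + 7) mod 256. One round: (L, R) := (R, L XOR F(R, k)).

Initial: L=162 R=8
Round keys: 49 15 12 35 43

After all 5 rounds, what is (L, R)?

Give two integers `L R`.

Answer: 255 110

Derivation:
Round 1 (k=49): L=8 R=45
Round 2 (k=15): L=45 R=162
Round 3 (k=12): L=162 R=178
Round 4 (k=35): L=178 R=255
Round 5 (k=43): L=255 R=110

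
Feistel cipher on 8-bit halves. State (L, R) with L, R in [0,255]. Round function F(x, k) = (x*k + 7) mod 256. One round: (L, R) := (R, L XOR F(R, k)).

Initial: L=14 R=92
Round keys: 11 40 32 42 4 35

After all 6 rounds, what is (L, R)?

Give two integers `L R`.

Answer: 53 174

Derivation:
Round 1 (k=11): L=92 R=245
Round 2 (k=40): L=245 R=19
Round 3 (k=32): L=19 R=146
Round 4 (k=42): L=146 R=232
Round 5 (k=4): L=232 R=53
Round 6 (k=35): L=53 R=174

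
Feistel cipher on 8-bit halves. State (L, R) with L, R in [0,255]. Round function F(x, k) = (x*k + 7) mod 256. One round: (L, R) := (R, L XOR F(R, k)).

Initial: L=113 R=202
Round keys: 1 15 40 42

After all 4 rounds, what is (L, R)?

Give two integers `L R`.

Answer: 175 16

Derivation:
Round 1 (k=1): L=202 R=160
Round 2 (k=15): L=160 R=173
Round 3 (k=40): L=173 R=175
Round 4 (k=42): L=175 R=16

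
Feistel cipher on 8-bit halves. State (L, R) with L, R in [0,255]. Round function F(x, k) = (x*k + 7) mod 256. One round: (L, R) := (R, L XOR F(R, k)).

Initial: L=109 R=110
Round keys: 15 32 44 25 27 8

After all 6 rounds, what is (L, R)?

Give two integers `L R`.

Round 1 (k=15): L=110 R=20
Round 2 (k=32): L=20 R=233
Round 3 (k=44): L=233 R=7
Round 4 (k=25): L=7 R=95
Round 5 (k=27): L=95 R=11
Round 6 (k=8): L=11 R=0

Answer: 11 0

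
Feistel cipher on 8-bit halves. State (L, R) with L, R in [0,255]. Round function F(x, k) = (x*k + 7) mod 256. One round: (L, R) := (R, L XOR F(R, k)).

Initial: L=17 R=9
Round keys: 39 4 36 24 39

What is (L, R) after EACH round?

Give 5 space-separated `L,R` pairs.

Round 1 (k=39): L=9 R=119
Round 2 (k=4): L=119 R=234
Round 3 (k=36): L=234 R=152
Round 4 (k=24): L=152 R=173
Round 5 (k=39): L=173 R=250

Answer: 9,119 119,234 234,152 152,173 173,250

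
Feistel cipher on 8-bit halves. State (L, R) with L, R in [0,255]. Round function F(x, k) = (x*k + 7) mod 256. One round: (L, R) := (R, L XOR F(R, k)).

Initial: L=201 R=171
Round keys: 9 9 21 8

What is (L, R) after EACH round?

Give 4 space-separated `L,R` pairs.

Answer: 171,195 195,73 73,199 199,118

Derivation:
Round 1 (k=9): L=171 R=195
Round 2 (k=9): L=195 R=73
Round 3 (k=21): L=73 R=199
Round 4 (k=8): L=199 R=118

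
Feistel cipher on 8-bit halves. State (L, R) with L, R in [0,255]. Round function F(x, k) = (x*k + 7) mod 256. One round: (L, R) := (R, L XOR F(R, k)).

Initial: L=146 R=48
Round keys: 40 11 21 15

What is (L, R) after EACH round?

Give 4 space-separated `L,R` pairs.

Round 1 (k=40): L=48 R=21
Round 2 (k=11): L=21 R=222
Round 3 (k=21): L=222 R=40
Round 4 (k=15): L=40 R=129

Answer: 48,21 21,222 222,40 40,129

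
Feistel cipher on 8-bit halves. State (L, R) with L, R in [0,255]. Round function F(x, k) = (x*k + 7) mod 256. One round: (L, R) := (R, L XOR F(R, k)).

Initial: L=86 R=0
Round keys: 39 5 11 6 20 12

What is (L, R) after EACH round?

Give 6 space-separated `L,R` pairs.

Answer: 0,81 81,156 156,234 234,31 31,153 153,44

Derivation:
Round 1 (k=39): L=0 R=81
Round 2 (k=5): L=81 R=156
Round 3 (k=11): L=156 R=234
Round 4 (k=6): L=234 R=31
Round 5 (k=20): L=31 R=153
Round 6 (k=12): L=153 R=44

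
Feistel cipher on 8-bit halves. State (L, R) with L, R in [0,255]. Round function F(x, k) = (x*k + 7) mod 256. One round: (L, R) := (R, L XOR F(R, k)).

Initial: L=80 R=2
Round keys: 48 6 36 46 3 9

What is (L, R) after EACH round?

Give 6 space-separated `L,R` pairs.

Round 1 (k=48): L=2 R=55
Round 2 (k=6): L=55 R=83
Round 3 (k=36): L=83 R=132
Round 4 (k=46): L=132 R=236
Round 5 (k=3): L=236 R=79
Round 6 (k=9): L=79 R=34

Answer: 2,55 55,83 83,132 132,236 236,79 79,34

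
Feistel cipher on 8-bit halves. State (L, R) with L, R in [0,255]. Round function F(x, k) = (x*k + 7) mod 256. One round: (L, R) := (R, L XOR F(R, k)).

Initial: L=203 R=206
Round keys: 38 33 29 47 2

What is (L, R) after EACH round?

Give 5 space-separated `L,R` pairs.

Round 1 (k=38): L=206 R=80
Round 2 (k=33): L=80 R=153
Round 3 (k=29): L=153 R=12
Round 4 (k=47): L=12 R=162
Round 5 (k=2): L=162 R=71

Answer: 206,80 80,153 153,12 12,162 162,71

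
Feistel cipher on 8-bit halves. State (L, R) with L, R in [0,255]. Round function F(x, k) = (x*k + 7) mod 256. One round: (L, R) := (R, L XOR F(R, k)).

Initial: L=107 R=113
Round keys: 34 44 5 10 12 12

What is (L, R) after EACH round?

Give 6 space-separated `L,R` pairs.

Answer: 113,98 98,174 174,15 15,51 51,100 100,132

Derivation:
Round 1 (k=34): L=113 R=98
Round 2 (k=44): L=98 R=174
Round 3 (k=5): L=174 R=15
Round 4 (k=10): L=15 R=51
Round 5 (k=12): L=51 R=100
Round 6 (k=12): L=100 R=132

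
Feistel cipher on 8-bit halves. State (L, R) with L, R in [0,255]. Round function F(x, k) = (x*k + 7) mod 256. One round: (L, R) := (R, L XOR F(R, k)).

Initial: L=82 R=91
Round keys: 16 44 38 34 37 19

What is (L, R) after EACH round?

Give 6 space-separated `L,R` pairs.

Answer: 91,229 229,56 56,178 178,147 147,244 244,176

Derivation:
Round 1 (k=16): L=91 R=229
Round 2 (k=44): L=229 R=56
Round 3 (k=38): L=56 R=178
Round 4 (k=34): L=178 R=147
Round 5 (k=37): L=147 R=244
Round 6 (k=19): L=244 R=176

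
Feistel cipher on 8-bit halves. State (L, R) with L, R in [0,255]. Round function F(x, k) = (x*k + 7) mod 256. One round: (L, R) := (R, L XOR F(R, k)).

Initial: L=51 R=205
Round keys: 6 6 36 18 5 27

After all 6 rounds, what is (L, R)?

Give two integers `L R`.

Answer: 203 223

Derivation:
Round 1 (k=6): L=205 R=230
Round 2 (k=6): L=230 R=166
Round 3 (k=36): L=166 R=185
Round 4 (k=18): L=185 R=175
Round 5 (k=5): L=175 R=203
Round 6 (k=27): L=203 R=223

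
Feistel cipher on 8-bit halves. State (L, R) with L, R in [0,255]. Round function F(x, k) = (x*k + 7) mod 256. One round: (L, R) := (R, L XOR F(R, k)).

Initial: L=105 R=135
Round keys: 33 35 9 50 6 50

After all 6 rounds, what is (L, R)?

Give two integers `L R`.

Round 1 (k=33): L=135 R=7
Round 2 (k=35): L=7 R=123
Round 3 (k=9): L=123 R=93
Round 4 (k=50): L=93 R=74
Round 5 (k=6): L=74 R=158
Round 6 (k=50): L=158 R=169

Answer: 158 169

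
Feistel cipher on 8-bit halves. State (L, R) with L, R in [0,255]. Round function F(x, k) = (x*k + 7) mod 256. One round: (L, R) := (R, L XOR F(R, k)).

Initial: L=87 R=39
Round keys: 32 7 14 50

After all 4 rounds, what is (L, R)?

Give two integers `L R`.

Answer: 151 117

Derivation:
Round 1 (k=32): L=39 R=176
Round 2 (k=7): L=176 R=240
Round 3 (k=14): L=240 R=151
Round 4 (k=50): L=151 R=117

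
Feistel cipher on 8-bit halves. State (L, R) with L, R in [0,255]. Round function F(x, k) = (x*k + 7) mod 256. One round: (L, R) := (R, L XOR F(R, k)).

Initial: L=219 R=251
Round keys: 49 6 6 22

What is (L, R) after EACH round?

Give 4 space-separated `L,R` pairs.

Round 1 (k=49): L=251 R=201
Round 2 (k=6): L=201 R=70
Round 3 (k=6): L=70 R=98
Round 4 (k=22): L=98 R=53

Answer: 251,201 201,70 70,98 98,53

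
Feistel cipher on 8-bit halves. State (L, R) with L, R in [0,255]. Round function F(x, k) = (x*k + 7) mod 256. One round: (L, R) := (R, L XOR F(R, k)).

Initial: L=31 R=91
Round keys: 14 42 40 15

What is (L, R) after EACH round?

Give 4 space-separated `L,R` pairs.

Round 1 (k=14): L=91 R=30
Round 2 (k=42): L=30 R=168
Round 3 (k=40): L=168 R=89
Round 4 (k=15): L=89 R=150

Answer: 91,30 30,168 168,89 89,150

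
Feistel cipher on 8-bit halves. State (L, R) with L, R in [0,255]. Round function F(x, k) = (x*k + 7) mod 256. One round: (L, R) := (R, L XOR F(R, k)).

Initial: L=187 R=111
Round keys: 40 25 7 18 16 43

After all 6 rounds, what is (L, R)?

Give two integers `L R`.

Answer: 240 54

Derivation:
Round 1 (k=40): L=111 R=228
Round 2 (k=25): L=228 R=36
Round 3 (k=7): L=36 R=231
Round 4 (k=18): L=231 R=97
Round 5 (k=16): L=97 R=240
Round 6 (k=43): L=240 R=54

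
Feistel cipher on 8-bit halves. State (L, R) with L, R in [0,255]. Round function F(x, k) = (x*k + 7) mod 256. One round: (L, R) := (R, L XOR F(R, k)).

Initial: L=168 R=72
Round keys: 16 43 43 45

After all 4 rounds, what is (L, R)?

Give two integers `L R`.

Answer: 188 183

Derivation:
Round 1 (k=16): L=72 R=47
Round 2 (k=43): L=47 R=164
Round 3 (k=43): L=164 R=188
Round 4 (k=45): L=188 R=183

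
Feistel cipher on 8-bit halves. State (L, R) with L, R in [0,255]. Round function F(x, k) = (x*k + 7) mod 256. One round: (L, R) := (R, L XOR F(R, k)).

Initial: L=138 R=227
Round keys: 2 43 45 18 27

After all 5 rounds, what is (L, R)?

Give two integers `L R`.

Answer: 22 12

Derivation:
Round 1 (k=2): L=227 R=71
Round 2 (k=43): L=71 R=23
Round 3 (k=45): L=23 R=85
Round 4 (k=18): L=85 R=22
Round 5 (k=27): L=22 R=12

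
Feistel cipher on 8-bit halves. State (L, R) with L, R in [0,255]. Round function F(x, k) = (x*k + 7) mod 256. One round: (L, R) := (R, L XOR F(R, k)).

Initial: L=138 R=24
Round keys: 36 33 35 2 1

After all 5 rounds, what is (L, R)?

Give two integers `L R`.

Round 1 (k=36): L=24 R=237
Round 2 (k=33): L=237 R=140
Round 3 (k=35): L=140 R=198
Round 4 (k=2): L=198 R=31
Round 5 (k=1): L=31 R=224

Answer: 31 224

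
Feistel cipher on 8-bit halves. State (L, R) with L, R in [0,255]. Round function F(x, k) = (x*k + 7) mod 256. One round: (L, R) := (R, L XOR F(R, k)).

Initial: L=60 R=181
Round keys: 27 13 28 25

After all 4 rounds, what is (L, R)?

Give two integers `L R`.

Round 1 (k=27): L=181 R=34
Round 2 (k=13): L=34 R=116
Round 3 (k=28): L=116 R=149
Round 4 (k=25): L=149 R=224

Answer: 149 224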